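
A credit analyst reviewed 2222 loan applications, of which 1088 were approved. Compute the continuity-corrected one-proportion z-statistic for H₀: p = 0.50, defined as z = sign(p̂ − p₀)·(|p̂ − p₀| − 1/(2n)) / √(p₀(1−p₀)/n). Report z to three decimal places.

With x = 1088 successes in n = 2222, p̂ = 0.48965. p̂ − p₀ = -0.010351.
Continuity correction 1/(2n) = 1/4444 = 0.000225.
Corrected numerator: |-0.010351| − 0.000225 = 0.010126.
Under H₀, SE = √(p₀(1−p₀)/n) = √(0.50·0.50/2222) = √0.000112511 = 0.010607.
z = −0.010126/0.010607 = -0.955.

z = -0.955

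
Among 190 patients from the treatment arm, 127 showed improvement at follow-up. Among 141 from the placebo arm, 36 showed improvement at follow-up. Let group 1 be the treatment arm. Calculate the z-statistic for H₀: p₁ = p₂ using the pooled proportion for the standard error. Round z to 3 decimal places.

Sample proportions: p̂₁ = 127/190 = 0.66842 and p̂₂ = 36/141 = 0.25532.
Pooling: p̂ = 163/331 = 0.49245.
Pooled SE = √[0.2499430·0.01235536] ≈ 0.055571.
z = 0.41310/0.055571 = 7.434.

z = 7.434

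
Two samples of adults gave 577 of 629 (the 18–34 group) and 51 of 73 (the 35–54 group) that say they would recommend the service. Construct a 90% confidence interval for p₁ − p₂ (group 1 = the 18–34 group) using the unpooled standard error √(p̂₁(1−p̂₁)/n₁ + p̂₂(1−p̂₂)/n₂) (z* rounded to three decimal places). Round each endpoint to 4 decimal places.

p̂₁ = 577/629 = 0.91733, p̂₂ = 51/73 = 0.69863; p̂₁ − p̂₂ = 0.21870.
SE = √(0.000120567 + 0.002884193) = √0.003004760 = 0.054816.
z* = 1.645 at the 90% level. Margin of error = 0.09017.
Interval: 0.21870 ± 0.09017 → (0.1285, 0.3089).

(0.1285, 0.3089)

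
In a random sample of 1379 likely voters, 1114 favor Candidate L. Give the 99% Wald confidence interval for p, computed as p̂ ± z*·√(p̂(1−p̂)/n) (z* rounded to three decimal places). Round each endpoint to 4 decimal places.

The sample proportion is 1114/1379 = 0.80783.
Standard error of p̂: √(0.155240/1379) = √0.000112574 = 0.010610.
z* = 2.576 at the 99% level.
Margin of error: 2.576 × 0.010610 = 0.02733.
Interval: 0.80783 ± 0.02733 → (0.7805, 0.8352).

(0.7805, 0.8352)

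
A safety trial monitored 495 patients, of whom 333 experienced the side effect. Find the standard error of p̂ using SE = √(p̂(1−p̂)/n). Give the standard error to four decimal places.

SE = 0.0211

Sample proportion p̂ = 333/495 = 0.67273.
p̂(1−p̂) = 0.67273·0.32727 = 0.220164.
SE = √(0.220164/495) = 0.0211.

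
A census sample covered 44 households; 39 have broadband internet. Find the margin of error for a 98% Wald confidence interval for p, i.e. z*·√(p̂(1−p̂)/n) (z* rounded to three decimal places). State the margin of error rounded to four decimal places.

The sample proportion is 39/44 = 0.88636.
SE(p̂) = √(0.88636·0.11364/44) = 0.047845.
z* = 2.326 at the 98% level.
Margin of error = z*·SE = 2.326 × 0.047845 = 0.1113.

ME = 0.1113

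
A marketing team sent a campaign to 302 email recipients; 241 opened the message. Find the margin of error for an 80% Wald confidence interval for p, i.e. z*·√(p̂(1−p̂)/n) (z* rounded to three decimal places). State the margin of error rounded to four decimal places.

ME = 0.0296

p̂ = 241/302 = 0.79801.
SE = √(p̂(1−p̂)/n) = √(0.161188/302) = 0.023103.
For 80% confidence, z* = 1.282.
So ME = 0.0296.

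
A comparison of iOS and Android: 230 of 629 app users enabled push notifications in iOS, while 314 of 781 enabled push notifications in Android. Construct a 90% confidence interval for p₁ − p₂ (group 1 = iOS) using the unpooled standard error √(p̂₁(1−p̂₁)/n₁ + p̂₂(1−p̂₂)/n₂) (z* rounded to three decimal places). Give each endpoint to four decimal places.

(-0.0792, 0.0064)

p̂₁ = 0.36566, p̂₂ = 0.40205, so the observed difference is -0.03639.
SE = √(0.000368764 + 0.000307818) = √0.000676582 = 0.026011.
The 90% critical value is z* = 1.645. Margin = 1.645·0.026011 = 0.04279.
Interval: -0.03639 ± 0.04279 → (-0.0792, 0.0064).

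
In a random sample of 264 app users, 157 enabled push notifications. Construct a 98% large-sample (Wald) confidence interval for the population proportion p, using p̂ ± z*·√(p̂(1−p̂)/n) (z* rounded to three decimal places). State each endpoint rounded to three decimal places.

The sample proportion is 157/264 = 0.59470.
SE(p̂) = √(0.59470·0.40530/264) = 0.030216.
For 98% confidence, z* = 2.326.
Margin of error: 2.326 × 0.030216 = 0.07028.
So the interval runs from 0.524 to 0.665.

(0.524, 0.665)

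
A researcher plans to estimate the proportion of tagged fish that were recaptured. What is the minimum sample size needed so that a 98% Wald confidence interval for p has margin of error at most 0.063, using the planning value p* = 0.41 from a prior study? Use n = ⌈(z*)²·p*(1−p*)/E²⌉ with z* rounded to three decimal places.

n = 330

z* = 2.326 at the 98% level.
p*(1−p*) = 0.41·0.59 = 0.2419.
Required n before rounding: 5.410276 × 0.2419 / 0.063² = 329.742.
Rounding up, n = 330.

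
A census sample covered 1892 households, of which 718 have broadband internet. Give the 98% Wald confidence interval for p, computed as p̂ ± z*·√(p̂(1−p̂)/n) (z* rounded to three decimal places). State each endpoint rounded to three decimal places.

(0.354, 0.405)

p̂ = 718/1892 = 0.37949.
SE(p̂) = √(0.37949·0.62051/1892) = 0.011156.
For 98% confidence, z* = 2.326.
Margin of error: 2.326 × 0.011156 = 0.02595.
Interval: 0.37949 ± 0.02595 → (0.354, 0.405).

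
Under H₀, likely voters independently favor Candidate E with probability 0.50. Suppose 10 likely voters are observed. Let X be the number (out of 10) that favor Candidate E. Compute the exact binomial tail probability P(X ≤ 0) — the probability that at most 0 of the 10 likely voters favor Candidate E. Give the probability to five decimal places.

X ~ Binomial(n=10, p=0.50).
P(X ≤ 0) = C(10,0)·0.50^0·0.50^10.
= 0.000977 = 0.00098.

P = 0.00098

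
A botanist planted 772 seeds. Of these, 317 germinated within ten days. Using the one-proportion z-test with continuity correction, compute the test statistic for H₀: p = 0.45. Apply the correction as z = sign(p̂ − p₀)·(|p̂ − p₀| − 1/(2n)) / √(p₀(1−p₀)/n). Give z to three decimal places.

Sample proportion p̂ = 317/772 = 0.41062. p̂ − p₀ = -0.039378.
Continuity correction 1/(2n) = 1/1544 = 0.000648.
Corrected numerator: |-0.039378| − 0.000648 = 0.038730.
Under H₀, SE = √(p₀(1−p₀)/n) = √(0.45·0.55/772) = √0.000320596 = 0.017905.
z = (−)0.038730/0.017905 = -2.163.

z = -2.163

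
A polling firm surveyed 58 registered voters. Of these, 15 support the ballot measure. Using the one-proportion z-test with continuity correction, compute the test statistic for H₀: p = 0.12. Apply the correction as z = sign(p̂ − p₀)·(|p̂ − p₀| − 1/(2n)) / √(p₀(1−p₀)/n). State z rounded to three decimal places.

p̂ = 15/58 = 0.25862. p̂ − p₀ = 0.138621.
1/(2n) = 0.008621.
Corrected numerator: |0.138621| − 0.008621 = 0.130000.
SE₀ = √(0.12·0.88/58) = 0.042670.
z = +0.130000/0.042670 = 3.047.

z = 3.047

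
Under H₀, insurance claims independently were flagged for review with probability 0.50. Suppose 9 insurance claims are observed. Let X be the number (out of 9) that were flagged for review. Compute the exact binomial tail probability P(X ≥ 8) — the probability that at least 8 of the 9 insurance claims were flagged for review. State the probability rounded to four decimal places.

X ~ Binomial(n=9, p=0.50).
P(X ≥ 8) = C(9,8)·0.50^8·0.50^1 + C(9,9)·0.50^9·0.50^0.
= 0.017578 + 0.001953 = 0.0195.

P = 0.0195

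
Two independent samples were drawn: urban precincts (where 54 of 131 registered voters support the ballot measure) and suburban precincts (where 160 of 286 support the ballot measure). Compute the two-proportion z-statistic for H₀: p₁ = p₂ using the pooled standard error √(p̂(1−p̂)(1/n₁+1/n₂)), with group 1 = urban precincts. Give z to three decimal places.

z = -2.792

p̂₁ = 54/131 = 0.41221, p̂₂ = 160/286 = 0.55944.
Pooling: p̂ = 214/417 = 0.51319.
SE = √[p̂(1−p̂)(1/n₁+1/n₂)] = √[0.51319·0.48681·(1/131+1/286)] ≈ 0.052731.
z = (p̂₁ − p̂₂)/SE = (0.41221 − 0.55944)/0.052731 = -0.14723/0.052731 = -2.792.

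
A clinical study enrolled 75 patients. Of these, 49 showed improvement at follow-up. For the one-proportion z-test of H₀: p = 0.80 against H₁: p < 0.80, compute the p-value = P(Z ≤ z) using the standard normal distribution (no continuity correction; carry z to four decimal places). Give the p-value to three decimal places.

p-value = 0.001

With x = 49 successes in n = 75, p̂ = 0.65333.
Null standard error: √(0.80·0.20/75) = √0.002133333 = 0.046188.
z = (p̂ − p₀)/SE = (49/75 − 0.80)/0.046188 ≈ -3.1754.
From the standard normal, P(Z ≤ z) = 0.001.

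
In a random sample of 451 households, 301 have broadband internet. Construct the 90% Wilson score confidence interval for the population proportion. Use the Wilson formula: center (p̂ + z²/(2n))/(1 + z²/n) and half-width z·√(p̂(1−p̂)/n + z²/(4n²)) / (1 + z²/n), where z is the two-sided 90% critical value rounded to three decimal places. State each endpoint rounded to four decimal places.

p̂ = 301/451 = 0.66741; z = 1.645, so z² = 2.706025.
1 + z²/n = 1.006000.
Adjusted center: (0.66741 + z²/(2n))/1.006000 = 0.66641.
Radicand: p̂(1−p̂)/n + z²/(4n²) = 0.000492185 + 0.000003326 = 0.000495511.
Half-width = 1.645·√0.000495511/1.006000 = 0.03640.
Interval: 0.66641 ± 0.03640 → (0.6300, 0.7028).

(0.6300, 0.7028)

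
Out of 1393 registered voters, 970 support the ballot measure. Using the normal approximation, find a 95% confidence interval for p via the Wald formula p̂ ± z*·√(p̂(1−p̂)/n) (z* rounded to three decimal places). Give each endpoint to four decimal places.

(0.6722, 0.7205)

p̂ = 970/1393 = 0.69634.
SE(p̂) = √(0.69634·0.30366/1393) = 0.012321.
The 95% critical value is z* = 1.960.
Margin = 1.960·0.012321 = 0.02415.
Interval: 0.69634 ± 0.02415 → (0.6722, 0.7205).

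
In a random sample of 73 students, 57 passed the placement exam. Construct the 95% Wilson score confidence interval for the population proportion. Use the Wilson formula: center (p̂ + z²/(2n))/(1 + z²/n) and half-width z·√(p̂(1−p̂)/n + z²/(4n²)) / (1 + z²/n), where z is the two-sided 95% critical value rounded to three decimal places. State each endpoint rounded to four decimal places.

(0.6732, 0.8603)

Here p̂ = 57/73 = 0.78082 and z = 1.960 (z² = 3.841600).
1 + z²/n = 1.052625.
Center = (0.78082 + 0.026312)/1.052625 = 0.76678.
Radicand: p̂(1−p̂)/n + z²/(4n²) = 0.002344371 + 0.000180221 = 0.002524592.
Half-width = z·√(radicand)/denom = 1.960·0.050245/1.052625 = 0.09356.
Interval: 0.76678 ± 0.09356 → (0.6732, 0.8603).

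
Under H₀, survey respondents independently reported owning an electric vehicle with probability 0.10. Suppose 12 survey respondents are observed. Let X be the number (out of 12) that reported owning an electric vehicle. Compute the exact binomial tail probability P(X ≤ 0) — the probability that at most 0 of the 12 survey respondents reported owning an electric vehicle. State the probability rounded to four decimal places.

P = 0.2824

X is binomial with n = 12 and p = 0.10.
P(X ≤ 0) = C(12,0)·0.10^0·0.90^12.
= 0.282430 = 0.2824.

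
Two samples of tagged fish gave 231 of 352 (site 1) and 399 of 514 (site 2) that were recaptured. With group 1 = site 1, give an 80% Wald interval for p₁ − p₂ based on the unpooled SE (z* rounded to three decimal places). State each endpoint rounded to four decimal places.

p̂₁ = 0.65625, p̂₂ = 0.77626, so the observed difference is -0.12001.
SE = √(0.000640869 + 0.000337895) = √0.000978764 = 0.031285.
For 80% confidence, z* = 1.282. Margin = 1.282·0.031285 = 0.04011.
CI: -0.12001 ± 0.04011 = (-0.1601, -0.0799).

(-0.1601, -0.0799)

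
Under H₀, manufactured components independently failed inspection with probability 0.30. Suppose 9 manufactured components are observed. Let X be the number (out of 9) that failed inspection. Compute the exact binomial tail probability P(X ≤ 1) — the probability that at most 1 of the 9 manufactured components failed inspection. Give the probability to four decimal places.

X is binomial with n = 9 and p = 0.30.
P(X ≤ 1) = C(9,0)·0.30^0·0.70^9 + C(9,1)·0.30^1·0.70^8.
= 0.040354 + 0.155650 = 0.1960.

P = 0.1960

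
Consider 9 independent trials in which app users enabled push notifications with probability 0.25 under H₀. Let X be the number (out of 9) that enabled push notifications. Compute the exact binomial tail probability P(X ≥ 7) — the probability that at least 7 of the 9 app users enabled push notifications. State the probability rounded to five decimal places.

P = 0.00134

X ~ Binomial(n=9, p=0.25).
P(X ≥ 7) = C(9,7)·0.25^7·0.75^2 + C(9,8)·0.25^8·0.75^1 + C(9,9)·0.25^9·0.75^0.
= 0.001236 + 0.000103 + 0.000004 = 0.00134.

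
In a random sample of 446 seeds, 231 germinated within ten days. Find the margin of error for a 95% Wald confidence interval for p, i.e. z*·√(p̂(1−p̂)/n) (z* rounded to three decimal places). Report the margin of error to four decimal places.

ME = 0.0464

p̂ = 231/446 = 0.51794.
SE = √(p̂(1−p̂)/n) = √(0.249678/446) = 0.023660.
z* = 1.960 at the 95% level.
Margin of error = z*·SE = 1.960 × 0.023660 = 0.0464.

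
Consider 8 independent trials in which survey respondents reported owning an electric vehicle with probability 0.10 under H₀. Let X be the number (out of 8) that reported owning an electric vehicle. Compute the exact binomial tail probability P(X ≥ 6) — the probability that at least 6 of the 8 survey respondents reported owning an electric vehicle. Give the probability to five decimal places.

X ~ Binomial(n=8, p=0.10).
P(X ≥ 6) = C(8,6)·0.10^6·0.90^2 + C(8,7)·0.10^7·0.90^1 + C(8,8)·0.10^8·0.90^0.
= 0.000023 + 0.000001 + 0.000000 = 0.00002.

P = 0.00002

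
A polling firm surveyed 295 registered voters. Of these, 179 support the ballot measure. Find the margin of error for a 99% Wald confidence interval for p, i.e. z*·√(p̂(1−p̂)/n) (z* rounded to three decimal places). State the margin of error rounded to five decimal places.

With x = 179 successes in n = 295, p̂ = 0.60678.
SE = √(p̂(1−p̂)/n) = √(0.238598/295) = 0.028440.
z* = 2.576 at the 99% level.
ME = 2.576·0.028440 = 0.07326.

ME = 0.07326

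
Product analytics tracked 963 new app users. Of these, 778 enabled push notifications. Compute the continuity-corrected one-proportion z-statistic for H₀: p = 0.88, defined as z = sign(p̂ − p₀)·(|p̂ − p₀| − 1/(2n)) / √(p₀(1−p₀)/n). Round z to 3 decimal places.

z = -6.836

p̂ = 778/963 = 0.80789. p̂ − p₀ = -0.072108.
Continuity correction 1/(2n) = 1/1926 = 0.000519.
Corrected numerator: |-0.072108| − 0.000519 = 0.071589.
Under H₀, SE = √(p₀(1−p₀)/n) = √(0.88·0.12/963) = √0.000109657 = 0.010472.
z = (−)0.071589/0.010472 = -6.836.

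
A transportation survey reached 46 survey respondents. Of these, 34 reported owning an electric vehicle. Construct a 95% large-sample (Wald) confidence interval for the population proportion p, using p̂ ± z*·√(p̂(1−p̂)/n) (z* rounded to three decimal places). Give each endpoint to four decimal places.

(0.6122, 0.8660)

p̂ = 34/46 = 0.73913.
Standard error of p̂: √(0.192817/46) = √0.004191666 = 0.064743.
The 95% critical value is z* = 1.960.
Margin of error: 1.960 × 0.064743 = 0.12690.
So the interval runs from 0.6122 to 0.8660.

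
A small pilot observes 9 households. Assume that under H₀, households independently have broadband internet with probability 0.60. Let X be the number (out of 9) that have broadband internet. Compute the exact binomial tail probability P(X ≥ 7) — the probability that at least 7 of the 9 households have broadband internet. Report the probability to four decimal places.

P = 0.2318

X is binomial with n = 9 and p = 0.60.
P(X ≥ 7) = C(9,7)·0.60^7·0.40^2 + C(9,8)·0.60^8·0.40^1 + C(9,9)·0.60^9·0.40^0.
= 0.161243 + 0.060466 + 0.010078 = 0.2318.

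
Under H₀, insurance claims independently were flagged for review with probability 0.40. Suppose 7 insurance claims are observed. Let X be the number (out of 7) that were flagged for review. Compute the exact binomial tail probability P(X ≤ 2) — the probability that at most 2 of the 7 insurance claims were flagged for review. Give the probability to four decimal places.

X ~ Binomial(n=7, p=0.40).
P(X ≤ 2) = C(7,0)·0.40^0·0.60^7 + C(7,1)·0.40^1·0.60^6 + C(7,2)·0.40^2·0.60^5.
= 0.027994 + 0.130637 + 0.261274 = 0.4199.

P = 0.4199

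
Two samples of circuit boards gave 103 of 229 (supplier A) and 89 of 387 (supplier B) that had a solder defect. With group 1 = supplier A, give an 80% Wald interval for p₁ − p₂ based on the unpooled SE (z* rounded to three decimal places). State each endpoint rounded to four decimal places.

(0.1695, 0.2701)

p̂₁ = 0.44978, p̂₂ = 0.22997, so the observed difference is 0.21981.
Unpooled SE = √(p̂₁(1−p̂₁)/n₁ + p̂₂(1−p̂₂)/n₂) = √(0.001080690 + 0.000457587) = 0.039221.
z* = 1.282 at the 80% level. Margin = 1.282·0.039221 = 0.05028.
CI: 0.21981 ± 0.05028 = (0.1695, 0.2701).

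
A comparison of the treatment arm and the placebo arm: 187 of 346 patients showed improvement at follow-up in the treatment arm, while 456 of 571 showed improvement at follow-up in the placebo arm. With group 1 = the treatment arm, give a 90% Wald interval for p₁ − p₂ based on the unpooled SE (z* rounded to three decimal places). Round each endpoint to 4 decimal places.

p̂₁ = 0.54046, p̂₂ = 0.79860, so the observed difference is -0.25814.
Unpooled SE = √(p̂₁(1−p̂₁)/n₁ + p̂₂(1−p̂₂)/n₂) = √(0.000717812 + 0.000281679) = 0.031615.
For 90% confidence, z* = 1.645. Margin of error = 0.05201.
So the interval runs from -0.3101 to -0.2061.

(-0.3101, -0.2061)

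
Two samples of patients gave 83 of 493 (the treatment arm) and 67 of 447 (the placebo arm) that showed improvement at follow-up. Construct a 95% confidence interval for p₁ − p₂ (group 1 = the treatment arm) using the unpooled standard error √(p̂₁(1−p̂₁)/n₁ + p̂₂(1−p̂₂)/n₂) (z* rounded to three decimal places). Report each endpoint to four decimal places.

p̂₁ = 83/493 = 0.16836, p̂₂ = 67/447 = 0.14989; p̂₁ − p̂₂ = 0.01847.
Unpooled SE = √(p̂₁(1−p̂₁)/n₁ + p̂₂(1−p̂₂)/n₂) = √(0.000284002 + 0.000285060) = 0.023855.
For 95% confidence, z* = 1.960. Margin of error = 0.04676.
So the interval runs from -0.0283 to 0.0652.

(-0.0283, 0.0652)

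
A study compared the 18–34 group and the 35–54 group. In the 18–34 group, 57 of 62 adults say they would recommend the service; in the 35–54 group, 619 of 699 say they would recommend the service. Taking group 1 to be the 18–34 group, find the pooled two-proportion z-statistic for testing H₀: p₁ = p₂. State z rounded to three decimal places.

Sample proportions: p̂₁ = 57/62 = 0.91935 and p̂₂ = 619/699 = 0.88555.
Pooled p̂ = (57+619)/(62+699) = 676/761 = 0.88830.
Pooled SE = √[0.0992193·0.01755965] ≈ 0.041740.
z = 0.03380/0.041740 = 0.810.

z = 0.810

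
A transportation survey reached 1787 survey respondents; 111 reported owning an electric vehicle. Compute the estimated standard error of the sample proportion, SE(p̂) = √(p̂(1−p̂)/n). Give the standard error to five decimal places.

SE = 0.00571

With x = 111 successes in n = 1787, p̂ = 0.06212.
p̂(1−p̂) = 0.058261.
Dividing by n and taking the root: √0.000032603 = 0.00571.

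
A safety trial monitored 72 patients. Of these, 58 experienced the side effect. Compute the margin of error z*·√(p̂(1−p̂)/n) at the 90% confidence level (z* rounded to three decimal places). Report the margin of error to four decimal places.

ME = 0.0767

Sample proportion p̂ = 58/72 = 0.80556.
SE = √(p̂(1−p̂)/n) = √(0.156636/72) = 0.046642.
The 90% critical value is z* = 1.645.
Margin of error = z*·SE = 1.645 × 0.046642 = 0.0767.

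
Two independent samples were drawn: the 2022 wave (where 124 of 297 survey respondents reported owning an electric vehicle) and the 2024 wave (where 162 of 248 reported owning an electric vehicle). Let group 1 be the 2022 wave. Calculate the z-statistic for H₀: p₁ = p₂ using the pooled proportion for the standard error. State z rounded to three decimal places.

z = -5.487

Sample proportions: p̂₁ = 124/297 = 0.41751 and p̂₂ = 162/248 = 0.65323.
Pooled p̂ = (124+162)/(297+248) = 286/545 = 0.52477.
Pooled SE = √[0.2493864·0.00739926] ≈ 0.042957.
z = -0.23572/0.042957 = -5.487.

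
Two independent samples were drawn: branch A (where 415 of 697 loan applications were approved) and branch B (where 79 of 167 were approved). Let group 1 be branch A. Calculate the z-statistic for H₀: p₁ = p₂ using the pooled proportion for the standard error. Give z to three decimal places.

p̂₁ = 415/697 = 0.59541, p̂₂ = 79/167 = 0.47305.
Pooling: p̂ = 494/864 = 0.57176.
SE = √[p̂(1−p̂)(1/n₁+1/n₂)] = √[0.57176·0.42824·(1/697+1/167)] ≈ 0.042632.
z = (p̂₁ − p̂₂)/SE = (0.59541 − 0.47305)/0.042632 = 0.12236/0.042632 = 2.870.

z = 2.870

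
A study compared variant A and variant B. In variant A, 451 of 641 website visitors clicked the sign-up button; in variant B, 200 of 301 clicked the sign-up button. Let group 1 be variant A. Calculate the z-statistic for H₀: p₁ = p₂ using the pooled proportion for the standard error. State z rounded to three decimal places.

z = 1.212

Sample proportions: p̂₁ = 451/641 = 0.70359 and p̂₂ = 200/301 = 0.66445.
Pooled p̂ = (451+200)/(641+301) = 651/942 = 0.69108.
Pooled SE = √[0.2134874·0.00488232] ≈ 0.032285.
z = (p̂₁ − p̂₂)/SE = (0.70359 − 0.66445)/0.032285 = 0.03914/0.032285 = 1.212.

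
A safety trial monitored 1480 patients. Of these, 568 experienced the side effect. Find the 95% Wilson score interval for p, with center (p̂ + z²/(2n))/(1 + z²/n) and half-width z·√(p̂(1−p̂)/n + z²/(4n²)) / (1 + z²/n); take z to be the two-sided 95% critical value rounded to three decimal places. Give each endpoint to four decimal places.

p̂ = 568/1480 = 0.38378; z = 1.960, so z² = 3.841600.
1 + z²/n = 1.002596.
Adjusted center: (0.38378 + z²/(2n))/1.002596 = 0.38408.
Radicand: p̂(1−p̂)/n + z²/(4n²) = 0.000159793 + 0.000000438 = 0.000160231.
Half-width = z·√(radicand)/denom = 1.960·0.012658/1.002596 = 0.02475.
CI: 0.38408 ± 0.02475 = (0.3593, 0.4088).

(0.3593, 0.4088)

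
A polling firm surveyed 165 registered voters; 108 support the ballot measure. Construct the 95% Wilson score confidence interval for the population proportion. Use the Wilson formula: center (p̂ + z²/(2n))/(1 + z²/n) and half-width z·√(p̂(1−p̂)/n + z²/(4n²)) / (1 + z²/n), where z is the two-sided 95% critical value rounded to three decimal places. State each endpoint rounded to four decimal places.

(0.5792, 0.7228)

p̂ = 108/165 = 0.65455; z = 1.960, so z² = 3.841600.
Denominator 1 + z²/n = 1 + 3.841600/165 = 1.023282.
Center = (0.65455 + 0.011641)/1.023282 = 0.65103.
Radicand: p̂(1−p̂)/n + z²/(4n²) = 0.001370398 + 0.000035276 = 0.001405674.
Half-width = z·√(radicand)/denom = 1.960·0.037492/1.023282 = 0.07181.
Interval: 0.65103 ± 0.07181 → (0.5792, 0.7228).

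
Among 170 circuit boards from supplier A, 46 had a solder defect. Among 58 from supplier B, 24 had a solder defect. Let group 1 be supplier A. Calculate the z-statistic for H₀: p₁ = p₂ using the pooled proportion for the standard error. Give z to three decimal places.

Sample proportions: p̂₁ = 46/170 = 0.27059 and p̂₂ = 24/58 = 0.41379.
Pooling: p̂ = 70/228 = 0.30702.
SE = √[p̂(1−p̂)(1/n₁+1/n₂)] = √[0.30702·0.69298·(1/170+1/58)] ≈ 0.070141.
z = (p̂₁ − p̂₂)/SE = (0.27059 − 0.41379)/0.070141 = -0.14320/0.070141 = -2.042.

z = -2.042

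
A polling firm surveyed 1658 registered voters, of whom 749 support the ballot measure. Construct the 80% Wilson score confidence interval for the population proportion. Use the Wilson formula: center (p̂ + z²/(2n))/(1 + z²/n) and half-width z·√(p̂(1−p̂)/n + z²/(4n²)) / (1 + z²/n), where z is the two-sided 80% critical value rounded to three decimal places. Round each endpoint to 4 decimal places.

Here p̂ = 749/1658 = 0.45175 and z = 1.282 (z² = 1.643524).
1 + z²/n = 1.000991.
Center = (0.45175 + 0.000496)/1.000991 = 0.45180.
Radicand: p̂(1−p̂)/n + z²/(4n²) = 0.000149380 + 0.000000149 = 0.000149529.
Half-width = 1.282·√0.000149529/1.000991 = 0.01566.
CI: 0.45180 ± 0.01566 = (0.4361, 0.4675).

(0.4361, 0.4675)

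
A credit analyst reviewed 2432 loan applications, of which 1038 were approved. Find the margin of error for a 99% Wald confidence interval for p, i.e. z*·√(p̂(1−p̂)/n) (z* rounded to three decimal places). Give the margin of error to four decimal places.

ME = 0.0258

The sample proportion is 1038/2432 = 0.42681.
SE(p̂) = √(0.42681·0.57319/2432) = 0.010030.
z* = 2.576 at the 99% level.
So ME = 0.0258.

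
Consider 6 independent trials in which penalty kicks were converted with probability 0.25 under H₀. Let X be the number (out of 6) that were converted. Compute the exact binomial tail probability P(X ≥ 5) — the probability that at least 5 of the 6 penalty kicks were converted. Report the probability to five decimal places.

X is binomial with n = 6 and p = 0.25.
P(X ≥ 5) = C(6,5)·0.25^5·0.75^1 + C(6,6)·0.25^6·0.75^0.
= 0.004395 + 0.000244 = 0.00464.

P = 0.00464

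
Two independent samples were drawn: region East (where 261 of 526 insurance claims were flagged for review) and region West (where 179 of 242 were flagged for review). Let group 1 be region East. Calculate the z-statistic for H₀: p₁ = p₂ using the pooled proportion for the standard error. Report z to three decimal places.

p̂₁ = 261/526 = 0.49620, p̂₂ = 179/242 = 0.73967.
Pooled p̂ = (261+179)/(526+242) = 440/768 = 0.57292.
Pooled SE = √[0.2446832·0.00603337] ≈ 0.038422.
z = -0.24347/0.038422 = -6.337.

z = -6.337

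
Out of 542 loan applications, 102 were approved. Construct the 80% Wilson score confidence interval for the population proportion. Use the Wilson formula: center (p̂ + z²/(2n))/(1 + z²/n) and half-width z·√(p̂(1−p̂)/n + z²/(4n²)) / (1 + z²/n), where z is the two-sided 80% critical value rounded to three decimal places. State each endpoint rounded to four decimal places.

(0.1676, 0.2106)

Here p̂ = 102/542 = 0.18819 and z = 1.282 (z² = 1.643524).
Denominator 1 + z²/n = 1 + 1.643524/542 = 1.003032.
Center = (0.18819 + 0.001516)/1.003032 = 0.18913.
Radicand: p̂(1−p̂)/n + z²/(4n²) = 0.000281874 + 0.000001399 = 0.000283273.
Half-width = z·√(radicand)/denom = 1.282·0.016831/1.003032 = 0.02151.
So the interval runs from 0.1676 to 0.2106.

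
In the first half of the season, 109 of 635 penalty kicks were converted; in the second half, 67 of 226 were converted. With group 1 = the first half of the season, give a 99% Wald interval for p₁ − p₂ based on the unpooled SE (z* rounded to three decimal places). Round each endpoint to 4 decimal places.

(-0.2120, -0.0376)

p̂₁ = 109/635 = 0.17165, p̂₂ = 67/226 = 0.29646; p̂₁ − p̂₂ = -0.12481.
SE = √(0.000223919 + 0.000922883) = √0.001146802 = 0.033864.
The 99% critical value is z* = 2.576. Margin of error = 0.08723.
CI: -0.12481 ± 0.08723 = (-0.2120, -0.0376).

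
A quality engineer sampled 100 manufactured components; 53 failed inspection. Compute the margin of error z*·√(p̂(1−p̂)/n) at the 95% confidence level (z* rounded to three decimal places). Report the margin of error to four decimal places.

ME = 0.0978

The sample proportion is 53/100 = 0.53000.
SE(p̂) = √(0.53000·0.47000/100) = 0.049910.
The 95% critical value is z* = 1.960.
ME = 1.960·0.049910 = 0.0978.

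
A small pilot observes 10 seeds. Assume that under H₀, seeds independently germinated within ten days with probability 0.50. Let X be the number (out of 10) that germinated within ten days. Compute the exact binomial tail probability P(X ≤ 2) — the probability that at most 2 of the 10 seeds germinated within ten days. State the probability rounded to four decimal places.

P = 0.0547

X ~ Binomial(n=10, p=0.50).
P(X ≤ 2) = C(10,0)·0.50^0·0.50^10 + C(10,1)·0.50^1·0.50^9 + C(10,2)·0.50^2·0.50^8.
= 0.000977 + 0.009766 + 0.043945 = 0.0547.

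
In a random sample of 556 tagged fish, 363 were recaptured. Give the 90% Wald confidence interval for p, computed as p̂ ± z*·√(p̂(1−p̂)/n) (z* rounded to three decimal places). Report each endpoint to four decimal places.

(0.6197, 0.6861)

The sample proportion is 363/556 = 0.65288.
Standard error of p̂: √(0.226628/556) = √0.000407605 = 0.020189.
The 90% critical value is z* = 1.645.
Margin = 1.645·0.020189 = 0.03321.
CI: 0.65288 ± 0.03321 = (0.6197, 0.6861).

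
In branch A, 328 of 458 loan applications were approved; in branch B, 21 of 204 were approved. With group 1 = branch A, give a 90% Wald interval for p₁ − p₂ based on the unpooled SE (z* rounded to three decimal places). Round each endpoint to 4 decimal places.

(0.5640, 0.6625)

p̂₁ = 328/458 = 0.71616, p̂₂ = 21/204 = 0.10294; p̂₁ − p̂₂ = 0.61322.
SE = √(0.000443834 + 0.000452668) = √0.000896502 = 0.029942.
z* = 1.645 at the 90% level. Margin = 1.645·0.029942 = 0.04925.
So the interval runs from 0.5640 to 0.6625.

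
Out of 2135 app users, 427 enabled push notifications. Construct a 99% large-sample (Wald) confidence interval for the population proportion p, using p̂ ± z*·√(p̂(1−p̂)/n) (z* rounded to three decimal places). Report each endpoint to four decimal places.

(0.1777, 0.2223)

With x = 427 successes in n = 2135, p̂ = 0.20000.
SE(p̂) = √(0.20000·0.80000/2135) = 0.008657.
z* = 2.576 at the 99% level.
Margin of error: 2.576 × 0.008657 = 0.02230.
Interval: 0.20000 ± 0.02230 → (0.1777, 0.2223).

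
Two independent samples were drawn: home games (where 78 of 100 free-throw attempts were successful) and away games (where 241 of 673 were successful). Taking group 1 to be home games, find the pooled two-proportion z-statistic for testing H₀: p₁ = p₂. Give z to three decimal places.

z = 7.996

Sample proportions: p̂₁ = 78/100 = 0.78000 and p̂₂ = 241/673 = 0.35810.
Pooling: p̂ = 319/773 = 0.41268.
SE = √[p̂(1−p̂)(1/n₁+1/n₂)] = √[0.41268·0.58732·(1/100+1/673)] ≈ 0.052763.
z = (p̂₁ − p̂₂)/SE = (0.78000 − 0.35810)/0.052763 = 0.42190/0.052763 = 7.996.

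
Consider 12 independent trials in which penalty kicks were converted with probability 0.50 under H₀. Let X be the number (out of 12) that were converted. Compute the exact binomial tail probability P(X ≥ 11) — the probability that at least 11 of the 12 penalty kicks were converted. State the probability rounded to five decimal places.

P = 0.00317

X ~ Binomial(n=12, p=0.50).
P(X ≥ 11) = C(12,11)·0.50^11·0.50^1 + C(12,12)·0.50^12·0.50^0.
= 0.002930 + 0.000244 = 0.00317.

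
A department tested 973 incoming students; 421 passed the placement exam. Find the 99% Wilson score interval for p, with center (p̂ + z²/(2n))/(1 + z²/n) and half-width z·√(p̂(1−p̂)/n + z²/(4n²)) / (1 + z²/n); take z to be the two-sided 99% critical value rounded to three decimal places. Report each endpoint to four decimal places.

(0.3924, 0.4739)

Here p̂ = 421/973 = 0.43268 and z = 2.576 (z² = 6.635776).
Denominator 1 + z²/n = 1 + 6.635776/973 = 1.006820.
Center = (0.43268 + 0.003410)/1.006820 = 0.43314.
Radicand: p̂(1−p̂)/n + z²/(4n²) = 0.000252280 + 0.000001752 = 0.000254032.
Half-width = z·√(radicand)/denom = 2.576·0.015938/1.006820 = 0.04078.
CI: 0.43314 ± 0.04078 = (0.3924, 0.4739).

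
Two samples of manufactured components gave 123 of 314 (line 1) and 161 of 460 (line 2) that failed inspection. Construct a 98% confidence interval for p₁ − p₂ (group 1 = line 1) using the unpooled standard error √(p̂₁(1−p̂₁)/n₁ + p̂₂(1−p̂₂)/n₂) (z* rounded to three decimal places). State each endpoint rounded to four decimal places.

p̂₁ = 123/314 = 0.39172, p̂₂ = 161/460 = 0.35000; p̂₁ − p̂₂ = 0.04172.
SE = √(0.000758839 + 0.000494565) = √0.001253404 = 0.035403.
For 98% confidence, z* = 2.326. Margin = 2.326·0.035403 = 0.08235.
Interval: 0.04172 ± 0.08235 → (-0.0406, 0.1241).

(-0.0406, 0.1241)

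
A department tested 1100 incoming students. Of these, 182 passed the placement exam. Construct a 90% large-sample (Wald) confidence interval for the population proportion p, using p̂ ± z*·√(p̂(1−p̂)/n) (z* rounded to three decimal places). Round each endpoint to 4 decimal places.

With x = 182 successes in n = 1100, p̂ = 0.16545.
SE(p̂) = √(0.16545·0.83455/1100) = 0.011204.
For 90% confidence, z* = 1.645.
Margin of error: 1.645 × 0.011204 = 0.01843.
So the interval runs from 0.1470 to 0.1839.

(0.1470, 0.1839)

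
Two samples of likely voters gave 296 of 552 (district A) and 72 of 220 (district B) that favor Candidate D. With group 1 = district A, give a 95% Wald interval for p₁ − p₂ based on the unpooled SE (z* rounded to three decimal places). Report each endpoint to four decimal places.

(0.1343, 0.2836)

p̂₁ = 0.53623, p̂₂ = 0.32727, so the observed difference is 0.20896.
SE = √(0.000450520 + 0.001000751) = √0.001451271 = 0.038096.
The 95% critical value is z* = 1.960. Margin of error = 0.07467.
So the interval runs from 0.1343 to 0.2836.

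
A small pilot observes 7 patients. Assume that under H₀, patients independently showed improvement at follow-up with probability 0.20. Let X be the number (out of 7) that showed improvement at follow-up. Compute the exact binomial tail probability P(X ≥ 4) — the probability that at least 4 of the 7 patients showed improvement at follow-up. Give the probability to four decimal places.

P = 0.0333

X ~ Binomial(n=7, p=0.20).
P(X ≥ 4) = C(7,4)·0.20^4·0.80^3 + C(7,5)·0.20^5·0.80^2 + C(7,6)·0.20^6·0.80^1 + C(7,7)·0.20^7·0.80^0.
= 0.028672 + 0.004301 + 0.000358 + 0.000013 = 0.0333.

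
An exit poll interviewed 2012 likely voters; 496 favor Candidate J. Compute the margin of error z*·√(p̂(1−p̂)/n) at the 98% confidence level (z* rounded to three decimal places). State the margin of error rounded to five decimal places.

With x = 496 successes in n = 2012, p̂ = 0.24652.
SE(p̂) = √(0.24652·0.75348/2012) = 0.009608.
For 98% confidence, z* = 2.326.
So ME = 0.02235.

ME = 0.02235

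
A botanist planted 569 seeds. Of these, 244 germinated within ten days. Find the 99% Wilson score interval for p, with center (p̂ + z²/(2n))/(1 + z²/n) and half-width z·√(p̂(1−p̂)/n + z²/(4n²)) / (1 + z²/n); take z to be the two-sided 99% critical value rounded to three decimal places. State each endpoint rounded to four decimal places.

Here p̂ = 244/569 = 0.42882 and z = 2.576 (z² = 6.635776).
1 + z²/n = 1.011662.
Adjusted center: (0.42882 + z²/(2n))/1.011662 = 0.42964.
Radicand: p̂(1−p̂)/n + z²/(4n²) = 0.000430464 + 0.000005124 = 0.000435588.
Half-width = z·√(radicand)/denom = 2.576·0.020871/1.011662 = 0.05314.
CI: 0.42964 ± 0.05314 = (0.3765, 0.4828).

(0.3765, 0.4828)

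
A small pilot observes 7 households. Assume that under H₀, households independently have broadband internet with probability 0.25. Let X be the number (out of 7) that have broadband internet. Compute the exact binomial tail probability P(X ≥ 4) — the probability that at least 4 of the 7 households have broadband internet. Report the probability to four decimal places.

X is binomial with n = 7 and p = 0.25.
P(X ≥ 4) = C(7,4)·0.25^4·0.75^3 + C(7,5)·0.25^5·0.75^2 + C(7,6)·0.25^6·0.75^1 + C(7,7)·0.25^7·0.75^0.
= 0.057678 + 0.011536 + 0.001282 + 0.000061 = 0.0706.

P = 0.0706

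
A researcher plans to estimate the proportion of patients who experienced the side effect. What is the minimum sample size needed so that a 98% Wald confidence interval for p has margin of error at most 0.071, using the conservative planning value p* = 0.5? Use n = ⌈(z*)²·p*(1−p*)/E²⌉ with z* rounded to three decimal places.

n = 269

For 98% confidence, z* = 2.326.
p*(1−p*) = 0.50·0.50 = 0.2500.
Required n before rounding: 5.410276 × 0.2500 / 0.071² = 268.314.
Rounding up, n = 269.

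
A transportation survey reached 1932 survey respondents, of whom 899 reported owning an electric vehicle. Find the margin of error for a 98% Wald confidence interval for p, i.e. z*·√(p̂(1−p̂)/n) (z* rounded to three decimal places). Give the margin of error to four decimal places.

ME = 0.0264

With x = 899 successes in n = 1932, p̂ = 0.46532.
SE = √(p̂(1−p̂)/n) = √(0.248797/1932) = 0.011348.
z* = 2.326 at the 98% level.
Margin of error = z*·SE = 2.326 × 0.011348 = 0.0264.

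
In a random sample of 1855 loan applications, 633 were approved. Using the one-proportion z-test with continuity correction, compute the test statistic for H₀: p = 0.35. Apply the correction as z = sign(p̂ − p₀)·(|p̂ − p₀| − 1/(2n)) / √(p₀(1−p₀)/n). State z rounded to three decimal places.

z = -0.767

Sample proportion p̂ = 633/1855 = 0.34124. p̂ − p₀ = -0.008760.
Continuity correction 1/(2n) = 1/3710 = 0.000270.
Corrected numerator: |-0.008760| − 0.000270 = 0.008490.
Under H₀, SE = √(p₀(1−p₀)/n) = √(0.35·0.65/1855) = √0.000122642 = 0.011074.
z = (−)0.008490/0.011074 = -0.767.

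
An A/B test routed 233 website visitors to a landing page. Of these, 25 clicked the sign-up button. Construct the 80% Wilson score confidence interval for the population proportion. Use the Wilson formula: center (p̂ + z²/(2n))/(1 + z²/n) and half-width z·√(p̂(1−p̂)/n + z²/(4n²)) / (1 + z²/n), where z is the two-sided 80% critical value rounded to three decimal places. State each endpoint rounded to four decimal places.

(0.0840, 0.1361)

p̂ = 25/233 = 0.10730; z = 1.282, so z² = 1.643524.
1 + z²/n = 1.007054.
Center = (0.10730 + 0.003527)/1.007054 = 0.11005.
Radicand: p̂(1−p̂)/n + z²/(4n²) = 0.000411089 + 0.000007568 = 0.000418657.
Half-width = z·√(radicand)/denom = 1.282·0.020461/1.007054 = 0.02605.
CI: 0.11005 ± 0.02605 = (0.0840, 0.1361).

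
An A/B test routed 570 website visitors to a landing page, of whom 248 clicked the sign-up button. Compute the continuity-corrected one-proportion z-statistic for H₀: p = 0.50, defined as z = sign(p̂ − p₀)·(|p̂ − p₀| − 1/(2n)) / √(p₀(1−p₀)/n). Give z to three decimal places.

Sample proportion p̂ = 248/570 = 0.43509. p̂ − p₀ = -0.064912.
1/(2n) = 0.000877.
Corrected numerator: |-0.064912| − 0.000877 = 0.064035.
Under H₀, SE = √(p₀(1−p₀)/n) = √(0.50·0.50/570) = √0.000438596 = 0.020943.
z = −0.064035/0.020943 = -3.058.

z = -3.058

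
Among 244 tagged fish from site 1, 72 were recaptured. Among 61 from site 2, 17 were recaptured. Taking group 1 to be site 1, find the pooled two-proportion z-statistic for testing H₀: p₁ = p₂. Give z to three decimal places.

z = 0.252

Sample proportions: p̂₁ = 72/244 = 0.29508 and p̂₂ = 17/61 = 0.27869.
Pooled p̂ = (72+17)/(244+61) = 89/305 = 0.29180.
Pooled SE = √[0.2066541·0.02049180] ≈ 0.065075.
z = 0.01639/0.065075 = 0.252.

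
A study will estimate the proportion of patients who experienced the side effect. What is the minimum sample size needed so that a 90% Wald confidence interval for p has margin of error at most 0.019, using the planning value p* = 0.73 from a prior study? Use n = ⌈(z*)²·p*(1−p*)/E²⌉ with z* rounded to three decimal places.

For 90% confidence, z* = 1.645.
p*(1−p*) = 0.1971.
Required n before rounding: 2.706025 × 0.1971 / 0.019² = 1477.445.
Rounding up, n = 1478.

n = 1478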